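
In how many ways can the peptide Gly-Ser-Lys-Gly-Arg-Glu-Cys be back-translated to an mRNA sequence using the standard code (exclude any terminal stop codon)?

4608

Gly: 4 codons.
Ser: 6 codons.
Lys: 2 codons.
Gly: 4 codons.
Arg: 6 codons.
Glu: 2 codons.
Cys: 2 codons.
4 × 6 × 2 × 4 × 6 × 2 × 2 = 4608.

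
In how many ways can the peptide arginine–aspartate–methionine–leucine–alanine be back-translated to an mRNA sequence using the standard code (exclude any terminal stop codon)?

288

Arg: 6 codons.
Asp: 2 codons.
Met: 1 codon.
Leu: 6 codons.
Ala: 4 codons.
6 × 2 × 1 × 6 × 4 = 288.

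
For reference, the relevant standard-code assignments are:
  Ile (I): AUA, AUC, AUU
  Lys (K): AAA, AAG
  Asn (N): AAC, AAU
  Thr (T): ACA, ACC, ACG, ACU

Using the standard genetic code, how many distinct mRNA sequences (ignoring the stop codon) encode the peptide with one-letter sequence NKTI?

48

Asn: 2 codons.
Lys: 2 codons.
Thr: 4 codons.
Ile: 3 codons.
2 × 2 × 4 × 3 = 48.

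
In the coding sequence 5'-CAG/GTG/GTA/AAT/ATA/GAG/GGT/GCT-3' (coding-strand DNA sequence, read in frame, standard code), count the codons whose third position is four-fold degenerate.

4

Codon 1 CAG (Gln): third position 2-fold.
Codon 2 GTG (Val): third position 4-fold.
Codon 3 GTA (Val): third position 4-fold.
Codon 4 AAT (Asn): third position 2-fold.
Codon 5 ATA (Ile): third position 3-fold.
Codon 6 GAG (Glu): third position 2-fold.
Codon 7 GGT (Gly): third position 4-fold.
Codon 8 GCT (Ala): third position 4-fold.
Four-fold degenerate third positions: 4.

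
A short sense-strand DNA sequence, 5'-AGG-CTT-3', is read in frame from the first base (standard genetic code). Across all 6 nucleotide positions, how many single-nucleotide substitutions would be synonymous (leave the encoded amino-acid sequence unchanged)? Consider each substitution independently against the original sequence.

5

Codon 1 (AGG, Arg): 2 synonymous substitutions.
Codon 2 (CTT, Leu): 3 synonymous substitutions.
Total: 2 + 3 = 5.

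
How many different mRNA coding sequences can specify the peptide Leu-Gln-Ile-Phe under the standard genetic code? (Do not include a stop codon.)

Leu: 6 codons.
Gln: 2 codons.
Ile: 3 codons.
Phe: 2 codons.
6 × 2 × 3 × 2 = 72.

72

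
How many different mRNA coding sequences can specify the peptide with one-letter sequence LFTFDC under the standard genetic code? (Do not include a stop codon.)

Leu: 6 codons.
Phe: 2 codons.
Thr: 4 codons.
Phe: 2 codons.
Asp: 2 codons.
Cys: 2 codons.
6 × 2 × 4 × 2 × 2 × 2 = 384.

384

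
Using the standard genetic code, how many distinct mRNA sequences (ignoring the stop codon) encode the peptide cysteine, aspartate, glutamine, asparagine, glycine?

Cys: 2 codons.
Asp: 2 codons.
Gln: 2 codons.
Asn: 2 codons.
Gly: 4 codons.
2 × 2 × 2 × 2 × 4 = 64.

64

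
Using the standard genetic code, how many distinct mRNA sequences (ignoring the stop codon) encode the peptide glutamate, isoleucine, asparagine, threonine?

48

Glu: 2 codons.
Ile: 3 codons.
Asn: 2 codons.
Thr: 4 codons.
2 × 3 × 2 × 4 = 48.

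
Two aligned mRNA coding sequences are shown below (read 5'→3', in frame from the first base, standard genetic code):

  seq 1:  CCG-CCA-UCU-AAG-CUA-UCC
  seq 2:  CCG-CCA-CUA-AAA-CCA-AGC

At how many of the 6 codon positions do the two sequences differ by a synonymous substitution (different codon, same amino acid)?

2

Codon 1: CCG Pro / CCG Pro — identical.
Codon 2: CCA Pro / CCA Pro — identical.
Codon 3: UCU Ser / CUA Leu — nonsynonymous.
Codon 4: AAG Lys / AAA Lys — synonymous.
Codon 5: CUA Leu / CCA Pro — nonsynonymous.
Codon 6: UCC Ser / AGC Ser — synonymous.
Synonymous differences: 2.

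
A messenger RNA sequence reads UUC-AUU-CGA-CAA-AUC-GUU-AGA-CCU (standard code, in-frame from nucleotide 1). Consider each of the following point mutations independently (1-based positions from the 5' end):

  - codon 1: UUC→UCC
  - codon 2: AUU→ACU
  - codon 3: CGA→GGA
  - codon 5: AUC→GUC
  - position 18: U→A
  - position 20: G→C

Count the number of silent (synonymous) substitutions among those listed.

1

Codon 1: UUC (Phe) → UCC (Ser) — missense.
Codon 2: AUU (Ile) → ACU (Thr) — missense.
Codon 3: CGA (Arg) → GGA (Gly) — missense.
Codon 5: AUC (Ile) → GUC (Val) — missense.
Codon 6: GUU (Val) → GUA (Val) — synonymous.
Codon 7: AGA (Arg) → ACA (Thr) — missense.
Synonymous: 1 of 6.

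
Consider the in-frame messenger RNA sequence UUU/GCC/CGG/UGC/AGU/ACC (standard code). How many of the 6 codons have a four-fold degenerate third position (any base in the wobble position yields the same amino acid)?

3

Codon 1 UUU (Phe): third position 2-fold.
Codon 2 GCC (Ala): third position 4-fold.
Codon 3 CGG (Arg): third position 4-fold.
Codon 4 UGC (Cys): third position 2-fold.
Codon 5 AGU (Ser): third position 2-fold.
Codon 6 ACC (Thr): third position 4-fold.
Four-fold degenerate third positions: 3.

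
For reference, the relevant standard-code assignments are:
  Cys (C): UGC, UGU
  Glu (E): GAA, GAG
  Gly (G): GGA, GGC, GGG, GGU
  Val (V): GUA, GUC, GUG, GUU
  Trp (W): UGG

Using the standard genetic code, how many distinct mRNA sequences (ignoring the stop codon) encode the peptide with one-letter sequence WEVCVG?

256

Trp: 1 codon.
Glu: 2 codons.
Val: 4 codons.
Cys: 2 codons.
Val: 4 codons.
Gly: 4 codons.
1 × 2 × 4 × 2 × 4 × 4 = 256.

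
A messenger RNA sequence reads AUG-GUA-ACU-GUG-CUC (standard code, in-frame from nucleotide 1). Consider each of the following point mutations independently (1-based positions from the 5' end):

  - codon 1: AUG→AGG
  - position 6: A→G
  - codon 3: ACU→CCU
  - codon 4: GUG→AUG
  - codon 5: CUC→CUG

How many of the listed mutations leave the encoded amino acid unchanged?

Codon 1: AUG (Met) → AGG (Arg) — missense.
Codon 2: GUA (Val) → GUG (Val) — synonymous.
Codon 3: ACU (Thr) → CCU (Pro) — missense.
Codon 4: GUG (Val) → AUG (Met) — missense.
Codon 5: CUC (Leu) → CUG (Leu) — synonymous.
Synonymous: 2 of 5.

2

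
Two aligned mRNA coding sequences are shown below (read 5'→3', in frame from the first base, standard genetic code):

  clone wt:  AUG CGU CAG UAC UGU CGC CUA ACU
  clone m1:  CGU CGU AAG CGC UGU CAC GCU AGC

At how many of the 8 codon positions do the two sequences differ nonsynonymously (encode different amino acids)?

Codon 1: AUG Met / CGU Arg — nonsynonymous.
Codon 2: CGU Arg / CGU Arg — identical.
Codon 3: CAG Gln / AAG Lys — nonsynonymous.
Codon 4: UAC Tyr / CGC Arg — nonsynonymous.
Codon 5: UGU Cys / UGU Cys — identical.
Codon 6: CGC Arg / CAC His — nonsynonymous.
Codon 7: CUA Leu / GCU Ala — nonsynonymous.
Codon 8: ACU Thr / AGC Ser — nonsynonymous.
Nonsynonymous differences: 6.

6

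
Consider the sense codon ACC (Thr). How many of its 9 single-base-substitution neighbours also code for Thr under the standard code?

3

Position 1: none → 0 synonymous.
Position 2: none → 0 synonymous.
Position 3: ACU, ACA, ACG → 3 synonymous.
Total: 0 + 0 + 3 = 3.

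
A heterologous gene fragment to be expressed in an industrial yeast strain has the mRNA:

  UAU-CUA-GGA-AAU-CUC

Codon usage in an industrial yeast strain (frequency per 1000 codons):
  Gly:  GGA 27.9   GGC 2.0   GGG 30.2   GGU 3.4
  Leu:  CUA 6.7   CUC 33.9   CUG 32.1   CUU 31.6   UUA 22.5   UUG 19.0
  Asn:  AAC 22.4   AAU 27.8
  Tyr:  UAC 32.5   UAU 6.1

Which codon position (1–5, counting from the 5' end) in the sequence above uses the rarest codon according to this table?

Codon 1 UAU (Tyr): 6.1 per 1000.
Codon 2 CUA (Leu): 6.7 per 1000.
Codon 3 GGA (Gly): 27.9 per 1000.
Codon 4 AAU (Asn): 27.8 per 1000.
Codon 5 CUC (Leu): 33.9 per 1000.
Lowest frequency is 6.1 at codon 1.

1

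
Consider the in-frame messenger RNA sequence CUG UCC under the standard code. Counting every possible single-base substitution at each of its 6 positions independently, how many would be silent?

Codon 1 (CUG, Leu): 4 synonymous substitutions.
Codon 2 (UCC, Ser): 3 synonymous substitutions.
Total: 4 + 3 = 7.

7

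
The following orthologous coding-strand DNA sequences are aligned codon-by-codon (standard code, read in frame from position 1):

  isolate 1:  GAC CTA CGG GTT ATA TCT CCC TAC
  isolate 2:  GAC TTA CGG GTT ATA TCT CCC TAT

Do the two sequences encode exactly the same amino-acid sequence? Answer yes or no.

yes

Codon 1: GAC Asp / GAC Asp — identical.
Codon 2: CTA Leu / TTA Leu — synonymous.
Codon 3: CGG Arg / CGG Arg — identical.
Codon 4: GTT Val / GTT Val — identical.
Codon 5: ATA Ile / ATA Ile — identical.
Codon 6: TCT Ser / TCT Ser — identical.
Codon 7: CCC Pro / CCC Pro — identical.
Codon 8: TAC Tyr / TAT Tyr — synonymous.
Nonsynonymous differences: 0 → same protein.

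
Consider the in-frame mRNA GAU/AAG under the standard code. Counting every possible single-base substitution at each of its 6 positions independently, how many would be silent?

2

Codon 1 (GAU, Asp): 1 synonymous substitution.
Codon 2 (AAG, Lys): 1 synonymous substitution.
Total: 1 + 1 = 2.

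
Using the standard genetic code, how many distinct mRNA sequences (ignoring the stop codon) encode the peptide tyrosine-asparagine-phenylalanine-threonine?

Tyr: 2 codons.
Asn: 2 codons.
Phe: 2 codons.
Thr: 4 codons.
2 × 2 × 2 × 4 = 32.

32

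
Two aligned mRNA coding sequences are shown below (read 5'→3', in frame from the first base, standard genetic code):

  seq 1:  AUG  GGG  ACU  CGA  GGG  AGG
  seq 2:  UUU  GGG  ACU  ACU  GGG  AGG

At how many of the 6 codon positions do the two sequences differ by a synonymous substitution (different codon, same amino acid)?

Codon 1: AUG Met / UUU Phe — nonsynonymous.
Codon 2: GGG Gly / GGG Gly — identical.
Codon 3: ACU Thr / ACU Thr — identical.
Codon 4: CGA Arg / ACU Thr — nonsynonymous.
Codon 5: GGG Gly / GGG Gly — identical.
Codon 6: AGG Arg / AGG Arg — identical.
Synonymous differences: 0.

0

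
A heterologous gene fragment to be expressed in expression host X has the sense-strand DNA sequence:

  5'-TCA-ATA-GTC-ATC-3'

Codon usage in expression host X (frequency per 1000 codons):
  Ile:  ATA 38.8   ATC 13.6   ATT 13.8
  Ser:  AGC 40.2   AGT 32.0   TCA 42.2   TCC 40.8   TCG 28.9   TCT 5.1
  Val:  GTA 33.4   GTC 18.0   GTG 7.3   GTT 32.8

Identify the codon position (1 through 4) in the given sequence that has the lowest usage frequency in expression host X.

Codon 1 TCA (Ser): 42.2 per 1000.
Codon 2 ATA (Ile): 38.8 per 1000.
Codon 3 GTC (Val): 18.0 per 1000.
Codon 4 ATC (Ile): 13.6 per 1000.
Lowest frequency is 13.6 at codon 4.

4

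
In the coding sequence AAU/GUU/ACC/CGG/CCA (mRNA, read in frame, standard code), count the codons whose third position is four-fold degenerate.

Codon 1 AAU (Asn): third position 2-fold.
Codon 2 GUU (Val): third position 4-fold.
Codon 3 ACC (Thr): third position 4-fold.
Codon 4 CGG (Arg): third position 4-fold.
Codon 5 CCA (Pro): third position 4-fold.
Four-fold degenerate third positions: 4.

4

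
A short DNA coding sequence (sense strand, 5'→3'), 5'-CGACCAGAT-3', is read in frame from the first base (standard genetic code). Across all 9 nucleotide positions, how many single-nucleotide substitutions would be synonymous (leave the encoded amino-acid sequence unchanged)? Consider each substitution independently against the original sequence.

Codon 1 (CGA, Arg): 4 synonymous substitutions.
Codon 2 (CCA, Pro): 3 synonymous substitutions.
Codon 3 (GAT, Asp): 1 synonymous substitution.
Total: 4 + 3 + 1 = 8.

8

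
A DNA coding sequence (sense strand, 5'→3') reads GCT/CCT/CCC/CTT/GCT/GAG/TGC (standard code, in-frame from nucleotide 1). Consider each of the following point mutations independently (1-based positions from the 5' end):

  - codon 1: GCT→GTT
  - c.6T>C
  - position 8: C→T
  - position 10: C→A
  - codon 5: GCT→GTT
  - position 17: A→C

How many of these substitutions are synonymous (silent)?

1

Codon 1: GCT (Ala) → GTT (Val) — missense.
Codon 2: CCT (Pro) → CCC (Pro) — synonymous.
Codon 3: CCC (Pro) → CTC (Leu) — missense.
Codon 4: CTT (Leu) → ATT (Ile) — missense.
Codon 5: GCT (Ala) → GTT (Val) — missense.
Codon 6: GAG (Glu) → GCG (Ala) — missense.
Synonymous: 1 of 6.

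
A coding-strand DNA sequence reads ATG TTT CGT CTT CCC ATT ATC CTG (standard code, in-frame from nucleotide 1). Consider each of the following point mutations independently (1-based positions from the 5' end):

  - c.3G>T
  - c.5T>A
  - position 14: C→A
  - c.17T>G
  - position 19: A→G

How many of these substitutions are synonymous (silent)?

0

Codon 1: ATG (Met) → ATT (Ile) — missense.
Codon 2: TTT (Phe) → TAT (Tyr) — missense.
Codon 5: CCC (Pro) → CAC (His) — missense.
Codon 6: ATT (Ile) → AGT (Ser) — missense.
Codon 7: ATC (Ile) → GTC (Val) — missense.
Synonymous: 0 of 5.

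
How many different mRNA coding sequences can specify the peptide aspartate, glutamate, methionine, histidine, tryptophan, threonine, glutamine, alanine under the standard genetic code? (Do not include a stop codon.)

256

Asp: 2 codons.
Glu: 2 codons.
Met: 1 codon.
His: 2 codons.
Trp: 1 codon.
Thr: 4 codons.
Gln: 2 codons.
Ala: 4 codons.
2 × 2 × 1 × 2 × 1 × 4 × 2 × 4 = 256.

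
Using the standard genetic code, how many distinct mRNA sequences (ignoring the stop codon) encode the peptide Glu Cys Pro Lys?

Glu: 2 codons.
Cys: 2 codons.
Pro: 4 codons.
Lys: 2 codons.
2 × 2 × 4 × 2 = 32.

32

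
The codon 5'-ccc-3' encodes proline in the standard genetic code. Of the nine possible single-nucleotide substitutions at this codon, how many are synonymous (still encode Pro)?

Position 1: none → 0 synonymous.
Position 2: none → 0 synonymous.
Position 3: CCU, CCA, CCG → 3 synonymous.
Total: 0 + 0 + 3 = 3.

3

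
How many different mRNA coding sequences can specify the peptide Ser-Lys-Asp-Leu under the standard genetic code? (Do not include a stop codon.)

144

Ser: 6 codons.
Lys: 2 codons.
Asp: 2 codons.
Leu: 6 codons.
6 × 2 × 2 × 6 = 144.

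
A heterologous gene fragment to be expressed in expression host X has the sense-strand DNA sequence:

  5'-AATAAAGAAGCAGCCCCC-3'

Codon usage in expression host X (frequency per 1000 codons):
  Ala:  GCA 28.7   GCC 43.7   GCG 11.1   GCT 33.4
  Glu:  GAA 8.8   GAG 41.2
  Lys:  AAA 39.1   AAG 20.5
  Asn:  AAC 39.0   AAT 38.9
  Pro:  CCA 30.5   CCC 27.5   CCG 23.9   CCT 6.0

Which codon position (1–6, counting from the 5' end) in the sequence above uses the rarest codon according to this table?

Codon 1 AAT (Asn): 38.9 per 1000.
Codon 2 AAA (Lys): 39.1 per 1000.
Codon 3 GAA (Glu): 8.8 per 1000.
Codon 4 GCA (Ala): 28.7 per 1000.
Codon 5 GCC (Ala): 43.7 per 1000.
Codon 6 CCC (Pro): 27.5 per 1000.
Lowest frequency is 8.8 at codon 3.

3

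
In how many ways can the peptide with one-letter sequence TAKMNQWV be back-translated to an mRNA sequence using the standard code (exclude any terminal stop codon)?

Thr: 4 codons.
Ala: 4 codons.
Lys: 2 codons.
Met: 1 codon.
Asn: 2 codons.
Gln: 2 codons.
Trp: 1 codon.
Val: 4 codons.
4 × 4 × 2 × 1 × 2 × 2 × 1 × 4 = 512.

512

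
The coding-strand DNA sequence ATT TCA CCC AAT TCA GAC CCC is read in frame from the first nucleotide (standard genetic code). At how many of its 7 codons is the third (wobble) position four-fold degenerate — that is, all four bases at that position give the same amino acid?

Codon 1 ATT (Ile): third position 3-fold.
Codon 2 TCA (Ser): third position 4-fold.
Codon 3 CCC (Pro): third position 4-fold.
Codon 4 AAT (Asn): third position 2-fold.
Codon 5 TCA (Ser): third position 4-fold.
Codon 6 GAC (Asp): third position 2-fold.
Codon 7 CCC (Pro): third position 4-fold.
Four-fold degenerate third positions: 4.

4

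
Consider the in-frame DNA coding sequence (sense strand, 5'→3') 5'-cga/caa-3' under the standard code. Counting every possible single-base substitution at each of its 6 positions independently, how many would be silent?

5

Codon 1 (CGA, Arg): 4 synonymous substitutions.
Codon 2 (CAA, Gln): 1 synonymous substitution.
Total: 4 + 1 = 5.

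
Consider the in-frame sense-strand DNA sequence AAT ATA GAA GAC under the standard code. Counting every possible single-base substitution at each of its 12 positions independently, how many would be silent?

Codon 1 (AAT, Asn): 1 synonymous substitution.
Codon 2 (ATA, Ile): 2 synonymous substitutions.
Codon 3 (GAA, Glu): 1 synonymous substitution.
Codon 4 (GAC, Asp): 1 synonymous substitution.
Total: 1 + 2 + 1 + 1 = 5.

5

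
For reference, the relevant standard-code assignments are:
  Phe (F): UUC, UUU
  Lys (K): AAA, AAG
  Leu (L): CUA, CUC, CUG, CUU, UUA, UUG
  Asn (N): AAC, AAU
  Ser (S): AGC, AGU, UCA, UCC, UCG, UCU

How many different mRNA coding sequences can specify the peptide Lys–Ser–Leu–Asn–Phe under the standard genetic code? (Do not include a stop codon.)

Lys: 2 codons.
Ser: 6 codons.
Leu: 6 codons.
Asn: 2 codons.
Phe: 2 codons.
2 × 6 × 6 × 2 × 2 = 288.

288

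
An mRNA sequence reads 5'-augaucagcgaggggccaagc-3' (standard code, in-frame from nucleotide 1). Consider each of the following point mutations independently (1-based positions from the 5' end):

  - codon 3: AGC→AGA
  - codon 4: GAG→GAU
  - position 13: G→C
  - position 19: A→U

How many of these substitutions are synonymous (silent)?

0

Codon 3: AGC (Ser) → AGA (Arg) — missense.
Codon 4: GAG (Glu) → GAU (Asp) — missense.
Codon 5: GGG (Gly) → CGG (Arg) — missense.
Codon 7: AGC (Ser) → UGC (Cys) — missense.
Synonymous: 0 of 4.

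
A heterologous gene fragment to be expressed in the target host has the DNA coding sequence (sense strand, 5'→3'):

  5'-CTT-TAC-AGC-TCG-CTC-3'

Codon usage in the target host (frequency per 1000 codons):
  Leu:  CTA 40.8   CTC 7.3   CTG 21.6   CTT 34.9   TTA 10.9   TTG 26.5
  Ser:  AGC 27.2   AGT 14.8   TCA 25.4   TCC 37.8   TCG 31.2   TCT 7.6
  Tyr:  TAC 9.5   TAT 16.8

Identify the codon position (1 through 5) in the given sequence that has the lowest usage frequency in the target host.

5

Codon 1 CTT (Leu): 34.9 per 1000.
Codon 2 TAC (Tyr): 9.5 per 1000.
Codon 3 AGC (Ser): 27.2 per 1000.
Codon 4 TCG (Ser): 31.2 per 1000.
Codon 5 CTC (Leu): 7.3 per 1000.
Lowest frequency is 7.3 at codon 5.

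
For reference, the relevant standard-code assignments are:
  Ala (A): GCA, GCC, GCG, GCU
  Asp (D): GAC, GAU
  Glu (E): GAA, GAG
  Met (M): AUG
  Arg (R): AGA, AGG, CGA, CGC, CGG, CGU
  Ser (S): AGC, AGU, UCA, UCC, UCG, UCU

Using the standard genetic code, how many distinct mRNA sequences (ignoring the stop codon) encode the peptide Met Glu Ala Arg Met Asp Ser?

Met: 1 codon.
Glu: 2 codons.
Ala: 4 codons.
Arg: 6 codons.
Met: 1 codon.
Asp: 2 codons.
Ser: 6 codons.
1 × 2 × 4 × 6 × 1 × 2 × 6 = 576.

576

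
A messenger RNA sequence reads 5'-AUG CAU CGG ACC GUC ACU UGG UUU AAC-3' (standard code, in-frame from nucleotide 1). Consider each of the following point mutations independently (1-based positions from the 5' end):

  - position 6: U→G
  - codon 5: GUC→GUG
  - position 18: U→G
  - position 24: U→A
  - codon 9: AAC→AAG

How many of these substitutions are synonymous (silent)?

Codon 2: CAU (His) → CAG (Gln) — missense.
Codon 5: GUC (Val) → GUG (Val) — synonymous.
Codon 6: ACU (Thr) → ACG (Thr) — synonymous.
Codon 8: UUU (Phe) → UUA (Leu) — missense.
Codon 9: AAC (Asn) → AAG (Lys) — missense.
Synonymous: 2 of 5.

2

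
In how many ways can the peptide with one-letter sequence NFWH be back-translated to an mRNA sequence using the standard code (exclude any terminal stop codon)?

8

Asn: 2 codons.
Phe: 2 codons.
Trp: 1 codon.
His: 2 codons.
2 × 2 × 1 × 2 = 8.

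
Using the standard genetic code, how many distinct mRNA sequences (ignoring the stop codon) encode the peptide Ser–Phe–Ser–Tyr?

Ser: 6 codons.
Phe: 2 codons.
Ser: 6 codons.
Tyr: 2 codons.
6 × 2 × 6 × 2 = 144.

144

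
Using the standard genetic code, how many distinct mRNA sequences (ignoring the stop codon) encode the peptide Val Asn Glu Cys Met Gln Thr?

256

Val: 4 codons.
Asn: 2 codons.
Glu: 2 codons.
Cys: 2 codons.
Met: 1 codon.
Gln: 2 codons.
Thr: 4 codons.
4 × 2 × 2 × 2 × 1 × 2 × 4 = 256.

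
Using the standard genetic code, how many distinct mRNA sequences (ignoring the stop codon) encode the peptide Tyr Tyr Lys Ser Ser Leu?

1728

Tyr: 2 codons.
Tyr: 2 codons.
Lys: 2 codons.
Ser: 6 codons.
Ser: 6 codons.
Leu: 6 codons.
2 × 2 × 2 × 6 × 6 × 6 = 1728.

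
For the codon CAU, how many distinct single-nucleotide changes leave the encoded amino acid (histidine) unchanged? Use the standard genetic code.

Position 1: none → 0 synonymous.
Position 2: none → 0 synonymous.
Position 3: CAC → 1 synonymous.
Total: 0 + 0 + 1 = 1.

1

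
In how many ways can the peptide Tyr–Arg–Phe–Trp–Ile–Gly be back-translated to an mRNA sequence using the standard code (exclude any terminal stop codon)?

288

Tyr: 2 codons.
Arg: 6 codons.
Phe: 2 codons.
Trp: 1 codon.
Ile: 3 codons.
Gly: 4 codons.
2 × 6 × 2 × 1 × 3 × 4 = 288.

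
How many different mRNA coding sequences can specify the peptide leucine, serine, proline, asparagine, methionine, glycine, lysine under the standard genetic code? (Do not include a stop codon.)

2304

Leu: 6 codons.
Ser: 6 codons.
Pro: 4 codons.
Asn: 2 codons.
Met: 1 codon.
Gly: 4 codons.
Lys: 2 codons.
6 × 6 × 4 × 2 × 1 × 4 × 2 = 2304.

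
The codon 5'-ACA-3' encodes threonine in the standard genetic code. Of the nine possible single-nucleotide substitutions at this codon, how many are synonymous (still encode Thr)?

Position 1: none → 0 synonymous.
Position 2: none → 0 synonymous.
Position 3: ACU, ACC, ACG → 3 synonymous.
Total: 0 + 0 + 3 = 3.

3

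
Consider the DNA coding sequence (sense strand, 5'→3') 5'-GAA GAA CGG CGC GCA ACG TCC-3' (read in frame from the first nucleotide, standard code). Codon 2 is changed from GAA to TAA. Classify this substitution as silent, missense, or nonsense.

Position 4 falls in codon 2: GAA → Glu.
After the substitution the codon is TAA → Stop.
The new codon is a stop codon, so this is a nonsense mutation.

nonsense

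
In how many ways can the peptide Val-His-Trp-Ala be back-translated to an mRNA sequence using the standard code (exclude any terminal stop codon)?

32

Val: 4 codons.
His: 2 codons.
Trp: 1 codon.
Ala: 4 codons.
4 × 2 × 1 × 4 = 32.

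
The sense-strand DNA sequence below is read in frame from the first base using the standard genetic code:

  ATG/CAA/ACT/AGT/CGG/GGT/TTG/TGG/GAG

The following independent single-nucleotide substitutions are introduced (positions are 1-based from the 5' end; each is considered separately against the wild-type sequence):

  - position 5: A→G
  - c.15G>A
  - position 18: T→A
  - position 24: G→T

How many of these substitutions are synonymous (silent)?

Codon 2: CAA (Gln) → CGA (Arg) — missense.
Codon 5: CGG (Arg) → CGA (Arg) — synonymous.
Codon 6: GGT (Gly) → GGA (Gly) — synonymous.
Codon 8: TGG (Trp) → TGT (Cys) — missense.
Synonymous: 2 of 4.

2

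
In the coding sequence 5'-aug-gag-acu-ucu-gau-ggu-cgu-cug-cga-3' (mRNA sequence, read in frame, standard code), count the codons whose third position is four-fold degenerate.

6

Codon 1 AUG (Met): third position 1-fold.
Codon 2 GAG (Glu): third position 2-fold.
Codon 3 ACU (Thr): third position 4-fold.
Codon 4 UCU (Ser): third position 4-fold.
Codon 5 GAU (Asp): third position 2-fold.
Codon 6 GGU (Gly): third position 4-fold.
Codon 7 CGU (Arg): third position 4-fold.
Codon 8 CUG (Leu): third position 4-fold.
Codon 9 CGA (Arg): third position 4-fold.
Four-fold degenerate third positions: 6.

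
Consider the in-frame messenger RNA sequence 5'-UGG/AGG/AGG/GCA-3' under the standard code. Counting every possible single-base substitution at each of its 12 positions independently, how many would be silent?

7

Codon 1 (UGG, Trp): 0 synonymous substitutions.
Codon 2 (AGG, Arg): 2 synonymous substitutions.
Codon 3 (AGG, Arg): 2 synonymous substitutions.
Codon 4 (GCA, Ala): 3 synonymous substitutions.
Total: 0 + 2 + 2 + 3 = 7.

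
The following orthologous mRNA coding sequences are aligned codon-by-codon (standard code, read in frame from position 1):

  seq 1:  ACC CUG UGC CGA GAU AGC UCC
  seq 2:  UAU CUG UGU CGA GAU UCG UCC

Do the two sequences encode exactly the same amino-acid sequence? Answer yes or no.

Codon 1: ACC Thr / UAU Tyr — nonsynonymous.
Codon 2: CUG Leu / CUG Leu — identical.
Codon 3: UGC Cys / UGU Cys — synonymous.
Codon 4: CGA Arg / CGA Arg — identical.
Codon 5: GAU Asp / GAU Asp — identical.
Codon 6: AGC Ser / UCG Ser — synonymous.
Codon 7: UCC Ser / UCC Ser — identical.
Nonsynonymous differences: 1 → different protein.

no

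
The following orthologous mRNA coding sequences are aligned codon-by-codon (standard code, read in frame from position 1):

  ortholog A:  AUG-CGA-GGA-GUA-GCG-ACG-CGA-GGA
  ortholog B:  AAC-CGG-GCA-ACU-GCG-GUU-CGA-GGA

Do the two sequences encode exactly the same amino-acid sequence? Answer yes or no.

no

Codon 1: AUG Met / AAC Asn — nonsynonymous.
Codon 2: CGA Arg / CGG Arg — synonymous.
Codon 3: GGA Gly / GCA Ala — nonsynonymous.
Codon 4: GUA Val / ACU Thr — nonsynonymous.
Codon 5: GCG Ala / GCG Ala — identical.
Codon 6: ACG Thr / GUU Val — nonsynonymous.
Codon 7: CGA Arg / CGA Arg — identical.
Codon 8: GGA Gly / GGA Gly — identical.
Nonsynonymous differences: 4 → different protein.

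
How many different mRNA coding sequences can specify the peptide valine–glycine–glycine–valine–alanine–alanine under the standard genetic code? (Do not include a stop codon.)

4096

Val: 4 codons.
Gly: 4 codons.
Gly: 4 codons.
Val: 4 codons.
Ala: 4 codons.
Ala: 4 codons.
4 × 4 × 4 × 4 × 4 × 4 = 4096.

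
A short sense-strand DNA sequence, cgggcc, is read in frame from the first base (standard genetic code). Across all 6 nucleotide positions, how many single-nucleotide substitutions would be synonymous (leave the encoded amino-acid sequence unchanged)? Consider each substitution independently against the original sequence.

7

Codon 1 (CGG, Arg): 4 synonymous substitutions.
Codon 2 (GCC, Ala): 3 synonymous substitutions.
Total: 4 + 3 = 7.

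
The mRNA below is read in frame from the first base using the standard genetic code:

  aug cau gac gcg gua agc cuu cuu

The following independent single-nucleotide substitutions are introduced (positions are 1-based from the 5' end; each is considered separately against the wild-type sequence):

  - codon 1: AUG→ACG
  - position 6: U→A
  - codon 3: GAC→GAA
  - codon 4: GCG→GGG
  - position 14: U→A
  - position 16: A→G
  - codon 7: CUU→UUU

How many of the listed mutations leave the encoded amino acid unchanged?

0

Codon 1: AUG (Met) → ACG (Thr) — missense.
Codon 2: CAU (His) → CAA (Gln) — missense.
Codon 3: GAC (Asp) → GAA (Glu) — missense.
Codon 4: GCG (Ala) → GGG (Gly) — missense.
Codon 5: GUA (Val) → GAA (Glu) — missense.
Codon 6: AGC (Ser) → GGC (Gly) — missense.
Codon 7: CUU (Leu) → UUU (Phe) — missense.
Synonymous: 0 of 7.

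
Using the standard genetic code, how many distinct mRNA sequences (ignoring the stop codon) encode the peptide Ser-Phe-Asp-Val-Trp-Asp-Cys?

Ser: 6 codons.
Phe: 2 codons.
Asp: 2 codons.
Val: 4 codons.
Trp: 1 codon.
Asp: 2 codons.
Cys: 2 codons.
6 × 2 × 2 × 4 × 1 × 2 × 2 = 384.

384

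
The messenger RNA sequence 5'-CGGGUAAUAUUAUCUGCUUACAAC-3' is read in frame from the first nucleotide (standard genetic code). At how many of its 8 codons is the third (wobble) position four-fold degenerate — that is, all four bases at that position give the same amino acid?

Codon 1 CGG (Arg): third position 4-fold.
Codon 2 GUA (Val): third position 4-fold.
Codon 3 AUA (Ile): third position 3-fold.
Codon 4 UUA (Leu): third position 2-fold.
Codon 5 UCU (Ser): third position 4-fold.
Codon 6 GCU (Ala): third position 4-fold.
Codon 7 UAC (Tyr): third position 2-fold.
Codon 8 AAC (Asn): third position 2-fold.
Four-fold degenerate third positions: 4.

4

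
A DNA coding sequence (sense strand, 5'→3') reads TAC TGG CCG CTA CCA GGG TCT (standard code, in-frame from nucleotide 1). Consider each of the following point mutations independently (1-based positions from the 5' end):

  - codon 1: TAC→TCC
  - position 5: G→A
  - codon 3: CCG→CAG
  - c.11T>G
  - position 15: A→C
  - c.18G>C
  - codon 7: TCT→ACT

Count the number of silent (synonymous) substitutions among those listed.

2

Codon 1: TAC (Tyr) → TCC (Ser) — missense.
Codon 2: TGG (Trp) → TAG (Stop) — nonsense.
Codon 3: CCG (Pro) → CAG (Gln) — missense.
Codon 4: CTA (Leu) → CGA (Arg) — missense.
Codon 5: CCA (Pro) → CCC (Pro) — synonymous.
Codon 6: GGG (Gly) → GGC (Gly) — synonymous.
Codon 7: TCT (Ser) → ACT (Thr) — missense.
Synonymous: 2 of 7.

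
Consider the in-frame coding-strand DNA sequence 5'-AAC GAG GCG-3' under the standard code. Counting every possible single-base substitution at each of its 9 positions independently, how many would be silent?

Codon 1 (AAC, Asn): 1 synonymous substitution.
Codon 2 (GAG, Glu): 1 synonymous substitution.
Codon 3 (GCG, Ala): 3 synonymous substitutions.
Total: 1 + 1 + 3 = 5.

5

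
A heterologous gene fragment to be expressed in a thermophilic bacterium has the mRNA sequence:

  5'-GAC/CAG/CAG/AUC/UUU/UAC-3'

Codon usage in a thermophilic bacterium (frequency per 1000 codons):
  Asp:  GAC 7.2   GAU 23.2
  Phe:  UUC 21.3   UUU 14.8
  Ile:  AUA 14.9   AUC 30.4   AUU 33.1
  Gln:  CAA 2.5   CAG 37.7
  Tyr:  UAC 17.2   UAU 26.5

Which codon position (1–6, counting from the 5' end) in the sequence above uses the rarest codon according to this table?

Codon 1 GAC (Asp): 7.2 per 1000.
Codon 2 CAG (Gln): 37.7 per 1000.
Codon 3 CAG (Gln): 37.7 per 1000.
Codon 4 AUC (Ile): 30.4 per 1000.
Codon 5 UUU (Phe): 14.8 per 1000.
Codon 6 UAC (Tyr): 17.2 per 1000.
Lowest frequency is 7.2 at codon 1.

1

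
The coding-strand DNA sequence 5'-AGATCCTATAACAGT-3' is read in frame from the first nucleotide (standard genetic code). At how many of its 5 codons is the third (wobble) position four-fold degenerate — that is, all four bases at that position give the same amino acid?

Codon 1 AGA (Arg): third position 2-fold.
Codon 2 TCC (Ser): third position 4-fold.
Codon 3 TAT (Tyr): third position 2-fold.
Codon 4 AAC (Asn): third position 2-fold.
Codon 5 AGT (Ser): third position 2-fold.
Four-fold degenerate third positions: 1.

1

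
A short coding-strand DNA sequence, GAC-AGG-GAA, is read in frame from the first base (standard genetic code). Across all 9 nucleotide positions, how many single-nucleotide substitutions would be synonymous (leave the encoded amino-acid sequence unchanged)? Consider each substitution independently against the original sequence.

4

Codon 1 (GAC, Asp): 1 synonymous substitution.
Codon 2 (AGG, Arg): 2 synonymous substitutions.
Codon 3 (GAA, Glu): 1 synonymous substitution.
Total: 1 + 2 + 1 = 4.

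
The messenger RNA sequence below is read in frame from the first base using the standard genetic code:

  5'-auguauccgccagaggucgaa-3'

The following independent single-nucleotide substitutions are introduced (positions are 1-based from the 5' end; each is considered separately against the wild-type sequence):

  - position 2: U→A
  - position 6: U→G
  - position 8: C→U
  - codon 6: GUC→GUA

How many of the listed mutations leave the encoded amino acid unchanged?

1

Codon 1: AUG (Met) → AAG (Lys) — missense.
Codon 2: UAU (Tyr) → UAG (Stop) — nonsense.
Codon 3: CCG (Pro) → CUG (Leu) — missense.
Codon 6: GUC (Val) → GUA (Val) — synonymous.
Synonymous: 1 of 4.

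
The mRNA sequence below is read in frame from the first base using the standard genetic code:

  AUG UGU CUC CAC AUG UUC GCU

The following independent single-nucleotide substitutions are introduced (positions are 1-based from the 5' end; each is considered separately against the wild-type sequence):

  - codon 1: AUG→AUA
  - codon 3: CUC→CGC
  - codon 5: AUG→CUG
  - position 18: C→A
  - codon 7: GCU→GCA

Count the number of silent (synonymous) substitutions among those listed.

1

Codon 1: AUG (Met) → AUA (Ile) — missense.
Codon 3: CUC (Leu) → CGC (Arg) — missense.
Codon 5: AUG (Met) → CUG (Leu) — missense.
Codon 6: UUC (Phe) → UUA (Leu) — missense.
Codon 7: GCU (Ala) → GCA (Ala) — synonymous.
Synonymous: 1 of 5.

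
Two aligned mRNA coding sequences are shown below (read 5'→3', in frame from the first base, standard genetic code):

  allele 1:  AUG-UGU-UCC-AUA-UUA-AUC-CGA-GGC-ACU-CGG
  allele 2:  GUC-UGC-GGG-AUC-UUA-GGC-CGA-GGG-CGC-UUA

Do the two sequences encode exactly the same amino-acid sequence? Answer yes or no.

no

Codon 1: AUG Met / GUC Val — nonsynonymous.
Codon 2: UGU Cys / UGC Cys — synonymous.
Codon 3: UCC Ser / GGG Gly — nonsynonymous.
Codon 4: AUA Ile / AUC Ile — synonymous.
Codon 5: UUA Leu / UUA Leu — identical.
Codon 6: AUC Ile / GGC Gly — nonsynonymous.
Codon 7: CGA Arg / CGA Arg — identical.
Codon 8: GGC Gly / GGG Gly — synonymous.
Codon 9: ACU Thr / CGC Arg — nonsynonymous.
Codon 10: CGG Arg / UUA Leu — nonsynonymous.
Nonsynonymous differences: 5 → different protein.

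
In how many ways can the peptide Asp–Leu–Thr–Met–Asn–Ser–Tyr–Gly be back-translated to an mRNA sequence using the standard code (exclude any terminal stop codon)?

Asp: 2 codons.
Leu: 6 codons.
Thr: 4 codons.
Met: 1 codon.
Asn: 2 codons.
Ser: 6 codons.
Tyr: 2 codons.
Gly: 4 codons.
2 × 6 × 4 × 1 × 2 × 6 × 2 × 4 = 4608.

4608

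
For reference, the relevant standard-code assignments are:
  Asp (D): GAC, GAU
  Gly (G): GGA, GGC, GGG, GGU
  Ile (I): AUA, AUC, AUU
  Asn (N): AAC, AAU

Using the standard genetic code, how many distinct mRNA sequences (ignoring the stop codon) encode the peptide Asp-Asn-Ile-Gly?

Asp: 2 codons.
Asn: 2 codons.
Ile: 3 codons.
Gly: 4 codons.
2 × 2 × 3 × 4 = 48.

48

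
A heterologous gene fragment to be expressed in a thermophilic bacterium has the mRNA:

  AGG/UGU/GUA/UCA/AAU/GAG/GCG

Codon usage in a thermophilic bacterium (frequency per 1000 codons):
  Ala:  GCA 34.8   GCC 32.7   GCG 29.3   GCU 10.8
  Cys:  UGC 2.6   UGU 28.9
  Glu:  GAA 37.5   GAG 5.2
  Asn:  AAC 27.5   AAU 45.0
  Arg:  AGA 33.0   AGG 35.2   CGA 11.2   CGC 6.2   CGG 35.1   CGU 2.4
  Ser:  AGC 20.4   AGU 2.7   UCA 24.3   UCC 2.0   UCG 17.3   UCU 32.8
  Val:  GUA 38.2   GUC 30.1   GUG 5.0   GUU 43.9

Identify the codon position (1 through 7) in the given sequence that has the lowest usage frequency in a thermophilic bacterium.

Codon 1 AGG (Arg): 35.2 per 1000.
Codon 2 UGU (Cys): 28.9 per 1000.
Codon 3 GUA (Val): 38.2 per 1000.
Codon 4 UCA (Ser): 24.3 per 1000.
Codon 5 AAU (Asn): 45.0 per 1000.
Codon 6 GAG (Glu): 5.2 per 1000.
Codon 7 GCG (Ala): 29.3 per 1000.
Lowest frequency is 5.2 at codon 6.

6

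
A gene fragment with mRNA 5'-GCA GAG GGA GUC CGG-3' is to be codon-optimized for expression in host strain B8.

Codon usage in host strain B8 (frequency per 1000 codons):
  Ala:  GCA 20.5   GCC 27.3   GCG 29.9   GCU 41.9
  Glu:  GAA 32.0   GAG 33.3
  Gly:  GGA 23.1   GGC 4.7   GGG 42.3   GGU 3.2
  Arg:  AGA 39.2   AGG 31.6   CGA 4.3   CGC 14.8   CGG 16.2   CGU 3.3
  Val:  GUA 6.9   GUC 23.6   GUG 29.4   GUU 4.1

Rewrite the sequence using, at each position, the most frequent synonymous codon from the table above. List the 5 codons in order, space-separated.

Codon 1 (Ala): best is GCU at 41.9.
Codon 2 (Glu): best is GAG at 33.3.
Codon 3 (Gly): best is GGG at 42.3.
Codon 4 (Val): best is GUG at 29.4.
Codon 5 (Arg): best is AGA at 39.2.

GCU GAG GGG GUG AGA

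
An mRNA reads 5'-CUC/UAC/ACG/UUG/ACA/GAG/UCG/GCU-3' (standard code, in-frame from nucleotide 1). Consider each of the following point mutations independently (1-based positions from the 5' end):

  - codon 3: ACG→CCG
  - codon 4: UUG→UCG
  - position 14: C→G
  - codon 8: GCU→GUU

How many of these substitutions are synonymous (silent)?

Codon 3: ACG (Thr) → CCG (Pro) — missense.
Codon 4: UUG (Leu) → UCG (Ser) — missense.
Codon 5: ACA (Thr) → AGA (Arg) — missense.
Codon 8: GCU (Ala) → GUU (Val) — missense.
Synonymous: 0 of 4.

0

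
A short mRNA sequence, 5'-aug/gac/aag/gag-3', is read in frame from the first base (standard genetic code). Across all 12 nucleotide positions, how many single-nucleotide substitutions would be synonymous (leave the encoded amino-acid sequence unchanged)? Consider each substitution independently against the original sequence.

3

Codon 1 (AUG, Met): 0 synonymous substitutions.
Codon 2 (GAC, Asp): 1 synonymous substitution.
Codon 3 (AAG, Lys): 1 synonymous substitution.
Codon 4 (GAG, Glu): 1 synonymous substitution.
Total: 0 + 1 + 1 + 1 = 3.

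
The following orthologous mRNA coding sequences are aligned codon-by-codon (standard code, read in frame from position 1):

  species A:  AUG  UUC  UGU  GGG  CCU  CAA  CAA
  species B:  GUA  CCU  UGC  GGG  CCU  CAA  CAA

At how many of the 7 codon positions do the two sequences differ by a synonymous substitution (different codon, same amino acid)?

Codon 1: AUG Met / GUA Val — nonsynonymous.
Codon 2: UUC Phe / CCU Pro — nonsynonymous.
Codon 3: UGU Cys / UGC Cys — synonymous.
Codon 4: GGG Gly / GGG Gly — identical.
Codon 5: CCU Pro / CCU Pro — identical.
Codon 6: CAA Gln / CAA Gln — identical.
Codon 7: CAA Gln / CAA Gln — identical.
Synonymous differences: 1.

1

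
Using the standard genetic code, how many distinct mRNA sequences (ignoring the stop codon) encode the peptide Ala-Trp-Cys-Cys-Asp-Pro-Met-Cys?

256

Ala: 4 codons.
Trp: 1 codon.
Cys: 2 codons.
Cys: 2 codons.
Asp: 2 codons.
Pro: 4 codons.
Met: 1 codon.
Cys: 2 codons.
4 × 1 × 2 × 2 × 2 × 4 × 1 × 2 = 256.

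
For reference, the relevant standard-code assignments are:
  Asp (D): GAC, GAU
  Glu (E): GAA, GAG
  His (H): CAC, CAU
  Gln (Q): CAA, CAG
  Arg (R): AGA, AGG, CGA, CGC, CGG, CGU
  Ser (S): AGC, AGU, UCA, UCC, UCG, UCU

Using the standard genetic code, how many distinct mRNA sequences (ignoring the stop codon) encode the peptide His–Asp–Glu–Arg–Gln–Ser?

His: 2 codons.
Asp: 2 codons.
Glu: 2 codons.
Arg: 6 codons.
Gln: 2 codons.
Ser: 6 codons.
2 × 2 × 2 × 6 × 2 × 6 = 576.

576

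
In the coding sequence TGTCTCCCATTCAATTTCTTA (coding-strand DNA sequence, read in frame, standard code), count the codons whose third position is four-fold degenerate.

Codon 1 TGT (Cys): third position 2-fold.
Codon 2 CTC (Leu): third position 4-fold.
Codon 3 CCA (Pro): third position 4-fold.
Codon 4 TTC (Phe): third position 2-fold.
Codon 5 AAT (Asn): third position 2-fold.
Codon 6 TTC (Phe): third position 2-fold.
Codon 7 TTA (Leu): third position 2-fold.
Four-fold degenerate third positions: 2.

2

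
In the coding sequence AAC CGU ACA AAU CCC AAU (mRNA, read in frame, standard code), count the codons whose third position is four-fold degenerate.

Codon 1 AAC (Asn): third position 2-fold.
Codon 2 CGU (Arg): third position 4-fold.
Codon 3 ACA (Thr): third position 4-fold.
Codon 4 AAU (Asn): third position 2-fold.
Codon 5 CCC (Pro): third position 4-fold.
Codon 6 AAU (Asn): third position 2-fold.
Four-fold degenerate third positions: 3.

3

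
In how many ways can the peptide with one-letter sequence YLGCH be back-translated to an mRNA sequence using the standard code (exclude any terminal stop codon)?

192

Tyr: 2 codons.
Leu: 6 codons.
Gly: 4 codons.
Cys: 2 codons.
His: 2 codons.
2 × 6 × 4 × 2 × 2 = 192.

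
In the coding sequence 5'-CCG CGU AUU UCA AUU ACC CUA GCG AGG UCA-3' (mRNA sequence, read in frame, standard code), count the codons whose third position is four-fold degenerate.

Codon 1 CCG (Pro): third position 4-fold.
Codon 2 CGU (Arg): third position 4-fold.
Codon 3 AUU (Ile): third position 3-fold.
Codon 4 UCA (Ser): third position 4-fold.
Codon 5 AUU (Ile): third position 3-fold.
Codon 6 ACC (Thr): third position 4-fold.
Codon 7 CUA (Leu): third position 4-fold.
Codon 8 GCG (Ala): third position 4-fold.
Codon 9 AGG (Arg): third position 2-fold.
Codon 10 UCA (Ser): third position 4-fold.
Four-fold degenerate third positions: 7.

7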